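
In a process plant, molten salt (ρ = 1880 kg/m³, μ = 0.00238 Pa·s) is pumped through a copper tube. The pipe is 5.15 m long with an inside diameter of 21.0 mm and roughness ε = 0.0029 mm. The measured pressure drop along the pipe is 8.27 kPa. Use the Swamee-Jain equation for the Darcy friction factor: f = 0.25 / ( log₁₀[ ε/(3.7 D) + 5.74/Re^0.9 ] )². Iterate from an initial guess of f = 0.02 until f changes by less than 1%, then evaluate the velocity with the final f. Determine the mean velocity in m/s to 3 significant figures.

V ≈ 1.17 m/s

Rearranging Darcy-Weisbach: V = √(2·ΔP·D/(f·L·ρ)). With ε/D = 2.9e-06/0.021 = 0.000138, iterate starting from f = 0.02:
  f = 0.02 → V = √(2·8270·0.021/(0.02·5.15·1880)) = 1.339 m/s; Re = ρVD/μ = 2.222e+04; f → 0.02551
  f = 0.02551 → V = 1.186 m/s; Re = 1.967e+04; f → 0.02626
  f = 0.02626 → V = 1.169 m/s; Re = 1.939e+04; f → 0.02635
Converged (Δf/f < 1%). With the final f = 0.02635: V = √(2·8270·0.021/(0.02635·5.15·1880)) = 1.167 m/s.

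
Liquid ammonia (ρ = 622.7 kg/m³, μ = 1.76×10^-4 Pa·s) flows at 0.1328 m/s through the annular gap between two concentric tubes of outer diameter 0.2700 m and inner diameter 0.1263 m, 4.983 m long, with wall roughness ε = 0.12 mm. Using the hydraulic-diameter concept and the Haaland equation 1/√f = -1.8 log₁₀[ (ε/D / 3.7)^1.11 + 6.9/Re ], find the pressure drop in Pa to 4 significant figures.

ΔP ≈ 4.253 Pa

Hydraulic diameter D_h = 4A/P = D_o - D_i = 0.27 - 0.1263 = 0.1437 m.
Re = ρVD_h/μ = 622.7·0.1328·0.1437/0.000176 = 6.752e+04.
ε/D_h = 0.00012/0.1437 = 0.000835; Haaland gives 1/√f = -1.8 log₁₀[8.96e-05+0.000102] = 6.691, so f = 0.02234.
ΔP = f(L/D_h)(ρV²/2) = 0.02234·4.983/0.1437·5.491 = 4.253 Pa.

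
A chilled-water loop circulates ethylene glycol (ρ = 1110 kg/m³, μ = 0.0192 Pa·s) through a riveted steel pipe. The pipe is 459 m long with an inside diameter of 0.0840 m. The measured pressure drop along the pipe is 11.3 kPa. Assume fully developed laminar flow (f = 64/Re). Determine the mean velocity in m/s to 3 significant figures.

V ≈ 0.283 m/s

For laminar flow, f = 64/Re with Re = ρVD/μ, so Darcy-Weisbach reduces to ΔP = 32μLV/D². Solving for V: V = ΔP·D²/(32μL) = 1.13e+04·(0.084)²/(32·0.0192·459) = 0.2827 m/s.
Check: Re = ρVD/μ = 1110·0.2827·0.084/0.0192 = 1373 < 2300, so the laminar assumption holds.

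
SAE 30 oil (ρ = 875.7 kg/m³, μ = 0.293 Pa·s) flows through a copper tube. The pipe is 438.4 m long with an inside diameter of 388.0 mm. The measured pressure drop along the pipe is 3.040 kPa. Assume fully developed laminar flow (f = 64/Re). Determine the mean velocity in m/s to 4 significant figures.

V ≈ 0.1113 m/s

For laminar flow, f = 64/Re with Re = ρVD/μ, so Darcy-Weisbach reduces to ΔP = 32μLV/D². Solving for V: V = ΔP·D²/(32μL) = 3040·(0.388)²/(32·0.293·438.4) = 0.1113 m/s.
Check: Re = ρVD/μ = 875.7·0.1113·0.388/0.293 = 129.1 < 2300, so the laminar assumption holds.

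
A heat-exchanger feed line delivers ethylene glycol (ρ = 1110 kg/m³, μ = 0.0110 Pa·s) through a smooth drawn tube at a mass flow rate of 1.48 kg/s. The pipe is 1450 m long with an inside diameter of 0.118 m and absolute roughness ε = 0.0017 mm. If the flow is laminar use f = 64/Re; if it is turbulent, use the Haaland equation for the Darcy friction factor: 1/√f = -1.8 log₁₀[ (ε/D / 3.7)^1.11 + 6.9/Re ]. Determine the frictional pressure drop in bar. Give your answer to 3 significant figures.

ΔP ≈ 0.0447 bar

A = πD²/4 = π(0.118)²/4 = 0.01094 m²; mean velocity V = ṁ/(ρA) = 1.48/(1110 · 0.01094) = 0.1219 m/s.
Reynolds number Re = ρVD/μ = 1110 · 0.1219 · 0.118 / 0.011 = 1452.
Re < 2300 → laminar flow, so f = 64/Re = 64/1452 = 0.04408 (the turbulent correlation is not needed).
Darcy-Weisbach: ΔP = f(L/D)(ρV²/2) = 0.04408·(1450/0.118)·(1110·0.1219²/2) = 0.04408·1.229e+04·8.25 = 4469 Pa.
ΔP = 4469 Pa = 0.0447 bar.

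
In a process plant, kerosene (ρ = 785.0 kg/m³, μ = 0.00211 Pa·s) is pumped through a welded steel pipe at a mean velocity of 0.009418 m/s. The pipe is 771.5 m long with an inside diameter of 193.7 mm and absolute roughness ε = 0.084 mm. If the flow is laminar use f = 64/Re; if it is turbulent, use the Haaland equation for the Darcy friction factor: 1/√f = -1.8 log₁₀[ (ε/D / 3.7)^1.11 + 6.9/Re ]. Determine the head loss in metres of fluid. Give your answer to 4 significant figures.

h_f ≈ 0.001698 m

Reynolds number Re = ρVD/μ = 785 · 0.009418 · 0.1937 / 0.00211 = 678.7.
Re < 2300 → laminar flow, so f = 64/Re = 64/678.7 = 0.0943 (the turbulent correlation is not needed).
Darcy-Weisbach: ΔP = f(L/D)(ρV²/2) = 0.0943·(771.5/0.1937)·(785·0.009418²/2) = 0.0943·3983·0.03481 = 13.08 Pa.
Head loss h_f = ΔP/(ρg) = 13.08/(785·9.81) = 0.001698 m.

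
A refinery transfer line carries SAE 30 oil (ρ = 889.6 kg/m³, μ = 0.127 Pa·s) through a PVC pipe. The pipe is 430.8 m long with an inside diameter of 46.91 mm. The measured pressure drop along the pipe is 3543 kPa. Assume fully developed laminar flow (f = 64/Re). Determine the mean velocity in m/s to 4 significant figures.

For laminar flow, f = 64/Re with Re = ρVD/μ, so Darcy-Weisbach reduces to ΔP = 32μLV/D². Solving for V: V = ΔP·D²/(32μL) = 3.543e+06·(0.04691)²/(32·0.127·430.8) = 4.453 m/s.
Check: Re = ρVD/μ = 889.6·4.453·0.04691/0.127 = 1463 < 2300, so the laminar assumption holds.

V ≈ 4.453 m/s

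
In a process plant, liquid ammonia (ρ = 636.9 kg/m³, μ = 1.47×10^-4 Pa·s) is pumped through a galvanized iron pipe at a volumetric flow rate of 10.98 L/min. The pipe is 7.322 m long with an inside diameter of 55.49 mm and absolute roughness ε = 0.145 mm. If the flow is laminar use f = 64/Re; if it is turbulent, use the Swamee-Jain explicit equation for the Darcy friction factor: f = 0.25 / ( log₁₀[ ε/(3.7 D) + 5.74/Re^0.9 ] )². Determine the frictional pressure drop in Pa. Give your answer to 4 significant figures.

ΔP ≈ 7.616 Pa

Q = 10.98 L/min = 10.98/60000 = 0.000183 m³/s.
Cross-sectional area A = πD²/4 = π(0.05549)²/4 = 0.002418 m²; mean velocity V = Q/A = 0.000183/0.002418 = 0.07567 m/s.
Reynolds number Re = ρVD/μ = 636.9 · 0.07567 · 0.05549 / 0.000147 = 1.819e+04.
Re > 4000 → turbulent. Relative roughness ε/D = 0.000145/0.05549 = 0.00261. Swamee-Jain: f = 0.25/(log₁₀[0.00261/3.7 + 5.74/1.819e+04^0.9])² = 0.25/(log₁₀[0.000706 + 0.000841])² = 0.25/(-2.81)² = 0.03165.
Darcy-Weisbach: ΔP = f(L/D)(ρV²/2) = 0.03165·(7.322/0.05549)·(636.9·0.07567²/2) = 0.03165·132·1.823 = 7.616 Pa.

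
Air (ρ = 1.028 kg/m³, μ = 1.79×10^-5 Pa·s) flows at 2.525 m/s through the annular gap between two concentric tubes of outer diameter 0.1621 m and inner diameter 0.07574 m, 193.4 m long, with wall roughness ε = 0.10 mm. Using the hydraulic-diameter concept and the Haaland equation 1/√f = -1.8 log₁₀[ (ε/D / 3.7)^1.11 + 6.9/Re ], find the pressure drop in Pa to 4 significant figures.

Hydraulic diameter D_h = 4A/P = D_o - D_i = 0.1621 - 0.07574 = 0.08636 m.
Re = ρVD_h/μ = 1.028·2.525·0.08636/1.79e-05 = 1.252e+04.
ε/D_h = 0.0001/0.08636 = 0.00116; Haaland gives 1/√f = -1.8 log₁₀[0.000129+0.000551] = 5.702, so f = 0.03076.
ΔP = f(L/D_h)(ρV²/2) = 0.03076·193.4/0.08636·3.277 = 225.7 Pa.

ΔP ≈ 225.7 Pa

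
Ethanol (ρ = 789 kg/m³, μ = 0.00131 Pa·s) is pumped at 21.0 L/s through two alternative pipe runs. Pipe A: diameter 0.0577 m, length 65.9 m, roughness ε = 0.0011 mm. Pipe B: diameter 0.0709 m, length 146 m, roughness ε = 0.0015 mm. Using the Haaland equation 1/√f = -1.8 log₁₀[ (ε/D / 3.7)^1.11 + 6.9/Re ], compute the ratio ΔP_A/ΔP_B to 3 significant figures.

ΔP_A/ΔP_B ≈ 1.22

Pipe A: V = Q/A = 0.021/0.002615 = 8.031 m/s; Re = 2.791e+05; ε/D = 1.91e-05; Haaland → f = 0.01469; ΔP_A = f(L/D)(ρV²/2) = 4.269e+05 Pa.
Pipe B: V = Q/A = 0.021/0.003948 = 5.319 m/s; Re = 2.271e+05; ε/D = 2.12e-05; Haaland → f = 0.01527; ΔP_B = f(L/D)(ρV²/2) = 3.509e+05 Pa.
ΔP_A/ΔP_B = 4.269e+05/3.509e+05 = 1.22.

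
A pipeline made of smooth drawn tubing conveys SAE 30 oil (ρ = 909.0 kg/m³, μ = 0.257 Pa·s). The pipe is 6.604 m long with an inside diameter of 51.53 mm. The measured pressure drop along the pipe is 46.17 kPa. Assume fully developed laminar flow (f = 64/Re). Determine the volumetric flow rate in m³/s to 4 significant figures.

Q ≈ 0.004708 m³/s

For laminar flow, f = 64/Re with Re = ρVD/μ, so Darcy-Weisbach reduces to ΔP = 32μLV/D². Solving for V: V = ΔP·D²/(32μL) = 4.617e+04·(0.05153)²/(32·0.257·6.604) = 2.257 m/s.
Check: Re = ρVD/μ = 909·2.257·0.05153/0.257 = 411.4 < 2300, so the laminar assumption holds.
Q = V·A = 2.257·(π/4·0.05153²) = 0.004708 m³/s = 0.004708 m³/s.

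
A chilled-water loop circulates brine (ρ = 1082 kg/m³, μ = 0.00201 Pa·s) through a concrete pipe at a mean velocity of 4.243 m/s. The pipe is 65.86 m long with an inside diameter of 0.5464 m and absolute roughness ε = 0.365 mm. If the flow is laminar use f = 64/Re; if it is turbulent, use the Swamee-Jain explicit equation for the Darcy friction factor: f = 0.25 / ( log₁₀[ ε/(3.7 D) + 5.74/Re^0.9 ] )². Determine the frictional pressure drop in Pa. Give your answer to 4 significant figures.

ΔP ≈ 21430 Pa

Reynolds number Re = ρVD/μ = 1082 · 4.243 · 0.5464 / 0.00201 = 1.248e+06.
Re > 4000 → turbulent. Relative roughness ε/D = 0.000365/0.5464 = 0.000668. Swamee-Jain: f = 0.25/(log₁₀[0.000668/3.7 + 5.74/1.248e+06^0.9])² = 0.25/(log₁₀[0.000181 + 1.87e-05])² = 0.25/(-3.701)² = 0.01826.
Darcy-Weisbach: ΔP = f(L/D)(ρV²/2) = 0.01826·(65.86/0.5464)·(1082·4.243²/2) = 0.01826·120.5·9740 = 2.143e+04 Pa.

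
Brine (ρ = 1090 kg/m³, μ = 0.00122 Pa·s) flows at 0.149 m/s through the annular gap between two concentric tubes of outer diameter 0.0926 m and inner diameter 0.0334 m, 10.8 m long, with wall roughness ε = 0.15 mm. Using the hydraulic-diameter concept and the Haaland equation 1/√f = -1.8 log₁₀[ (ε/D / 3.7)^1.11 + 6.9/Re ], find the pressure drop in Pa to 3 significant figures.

ΔP ≈ 79.5 Pa

Hydraulic diameter D_h = 4A/P = D_o - D_i = 0.0926 - 0.0334 = 0.0592 m.
Re = ρVD_h/μ = 1090·0.149·0.0592/0.00122 = 7881.
ε/D_h = 0.00015/0.0592 = 0.00253; Haaland gives 1/√f = -1.8 log₁₀[0.000307+0.000876] = 5.269, so f = 0.03602.
ΔP = f(L/D_h)(ρV²/2) = 0.03602·10.8/0.0592·12.1 = 79.52 Pa.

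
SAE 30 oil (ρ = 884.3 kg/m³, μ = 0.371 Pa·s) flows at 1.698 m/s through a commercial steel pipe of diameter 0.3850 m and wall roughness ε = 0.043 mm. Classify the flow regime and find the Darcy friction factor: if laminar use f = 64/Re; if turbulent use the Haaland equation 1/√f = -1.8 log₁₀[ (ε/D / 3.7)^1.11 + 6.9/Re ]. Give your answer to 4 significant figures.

Re = ρVD/μ = 884.3·1.698·0.385/0.371 = 1558.
Re < 2300 → laminar, so f = 64/Re = 0.04107 (roughness is irrelevant in laminar flow).

f ≈ 0.04107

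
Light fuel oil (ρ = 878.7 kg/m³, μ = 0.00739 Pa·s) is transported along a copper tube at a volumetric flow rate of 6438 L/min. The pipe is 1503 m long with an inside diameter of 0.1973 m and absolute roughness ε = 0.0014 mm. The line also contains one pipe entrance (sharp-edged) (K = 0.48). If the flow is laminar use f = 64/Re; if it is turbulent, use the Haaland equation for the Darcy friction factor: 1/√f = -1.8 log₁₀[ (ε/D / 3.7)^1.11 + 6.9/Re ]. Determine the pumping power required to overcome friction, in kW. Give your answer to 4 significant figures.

P ≈ 82.52 kW

Q = 6438 L/min = 6438/60000 = 0.1073 m³/s.
Cross-sectional area A = πD²/4 = π(0.1973)²/4 = 0.03057 m²; mean velocity V = Q/A = 0.1073/0.03057 = 3.51 m/s.
Reynolds number Re = ρVD/μ = 878.7 · 3.51 · 0.1973 / 0.00739 = 8.233e+04.
Re > 4000 → turbulent. Relative roughness ε/D = 1.4e-06/0.1973 = 7.1e-06. Haaland: 1/√f = -1.8 log₁₀[(7.1e-06/3.7)^1.11 + 6.9/8.233e+04] = -1.8 log₁₀[4.51e-07 + 8.38e-05] = 7.334, so f = 0.01859.
Total minor-loss coefficient ΣK = 1·0.48 = 0.48.
ΔP = [f·L/D + ΣK]·(ρV²/2) = [0.01859·1503/0.1973 + 0.48]·(878.7·3.51²/2) = [141.6 + 0.48]·5412 = 7.69e+05 Pa.
Pumping power P = QΔP = 0.1073·7.69e+05 = 82518 W = 82.52 kW.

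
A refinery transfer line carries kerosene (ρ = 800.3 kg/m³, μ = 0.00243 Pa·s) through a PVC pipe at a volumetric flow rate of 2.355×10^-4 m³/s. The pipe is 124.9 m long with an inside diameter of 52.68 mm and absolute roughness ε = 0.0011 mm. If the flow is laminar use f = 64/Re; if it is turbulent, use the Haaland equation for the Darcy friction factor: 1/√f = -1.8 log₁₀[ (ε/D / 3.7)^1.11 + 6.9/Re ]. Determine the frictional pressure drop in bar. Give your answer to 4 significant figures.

Cross-sectional area A = πD²/4 = π(0.05268)²/4 = 0.00218 m²; mean velocity V = Q/A = 0.0002355/0.00218 = 0.108 m/s.
Reynolds number Re = ρVD/μ = 800.3 · 0.108 · 0.05268 / 0.00243 = 1875.
Re < 2300 → laminar flow, so f = 64/Re = 64/1875 = 0.03414 (the turbulent correlation is not needed).
Darcy-Weisbach: ΔP = f(L/D)(ρV²/2) = 0.03414·(124.9/0.05268)·(800.3·0.108²/2) = 0.03414·2371·4.671 = 378.1 Pa.
ΔP = 378.1 Pa = 0.003781 bar.

ΔP ≈ 0.003781 bar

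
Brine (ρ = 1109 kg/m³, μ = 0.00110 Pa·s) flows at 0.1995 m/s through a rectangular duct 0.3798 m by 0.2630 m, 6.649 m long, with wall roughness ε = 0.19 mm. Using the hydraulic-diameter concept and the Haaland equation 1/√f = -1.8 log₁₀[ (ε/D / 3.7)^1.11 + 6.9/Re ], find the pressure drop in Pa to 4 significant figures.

ΔP ≈ 10.31 Pa

Hydraulic diameter D_h = 4A/P = 4·(0.3798·0.263)/(2·(0.3798+0.263)) = 0.3995/1.286 = 0.3108 m.
Re = ρVD_h/μ = 1109·0.1995·0.3108/0.0011 = 6.251e+04.
ε/D_h = 0.00019/0.3108 = 0.000611; Haaland gives 1/√f = -1.8 log₁₀[6.34e-05+0.00011] = 6.768, so f = 0.02183.
ΔP = f(L/D_h)(ρV²/2) = 0.02183·6.649/0.3108·22.07 = 10.31 Pa.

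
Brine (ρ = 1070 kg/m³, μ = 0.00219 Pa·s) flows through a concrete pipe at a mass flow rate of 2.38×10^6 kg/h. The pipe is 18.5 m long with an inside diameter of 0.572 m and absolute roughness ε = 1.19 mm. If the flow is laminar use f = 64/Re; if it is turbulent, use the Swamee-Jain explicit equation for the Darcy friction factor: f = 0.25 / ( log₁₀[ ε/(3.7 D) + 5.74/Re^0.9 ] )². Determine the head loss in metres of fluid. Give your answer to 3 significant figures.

ṁ = 2.38×10^6 kg/h = 2.38×10^6/3600 = 661.1 kg/s.
A = πD²/4 = π(0.572)²/4 = 0.257 m²; mean velocity V = ṁ/(ρA) = 661.1/(1070 · 0.257) = 2.404 m/s.
Reynolds number Re = ρVD/μ = 1070 · 2.404 · 0.572 / 0.00219 = 6.72e+05.
Re > 4000 → turbulent. Relative roughness ε/D = 0.00119/0.572 = 0.00208. Swamee-Jain: f = 0.25/(log₁₀[0.00208/3.7 + 5.74/6.72e+05^0.9])² = 0.25/(log₁₀[0.000562 + 3.27e-05])² = 0.25/(-3.226)² = 0.02403.
Darcy-Weisbach: ΔP = f(L/D)(ρV²/2) = 0.02403·(18.5/0.572)·(1070·2.404²/2) = 0.02403·32.34·3093 = 2404 Pa.
Head loss h_f = ΔP/(ρg) = 2404/(1070·9.81) = 0.229 m.

h_f ≈ 0.229 m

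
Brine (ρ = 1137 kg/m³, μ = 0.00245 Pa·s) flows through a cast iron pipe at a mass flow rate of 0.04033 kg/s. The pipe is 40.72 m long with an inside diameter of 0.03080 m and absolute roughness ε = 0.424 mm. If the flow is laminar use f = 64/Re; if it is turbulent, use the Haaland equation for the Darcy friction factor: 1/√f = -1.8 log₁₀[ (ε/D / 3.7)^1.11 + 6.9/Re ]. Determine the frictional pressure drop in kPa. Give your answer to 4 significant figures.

ΔP ≈ 0.1602 kPa

A = πD²/4 = π(0.0308)²/4 = 0.0007451 m²; mean velocity V = ṁ/(ρA) = 0.04033/(1137 · 0.0007451) = 0.04761 m/s.
Reynolds number Re = ρVD/μ = 1137 · 0.04761 · 0.0308 / 0.00245 = 680.5.
Re < 2300 → laminar flow, so f = 64/Re = 64/680.5 = 0.09405 (the turbulent correlation is not needed).
Darcy-Weisbach: ΔP = f(L/D)(ρV²/2) = 0.09405·(40.72/0.0308)·(1137·0.04761²/2) = 0.09405·1322·1.288 = 160.2 Pa.
ΔP = 160.2 Pa = 0.1602 kPa.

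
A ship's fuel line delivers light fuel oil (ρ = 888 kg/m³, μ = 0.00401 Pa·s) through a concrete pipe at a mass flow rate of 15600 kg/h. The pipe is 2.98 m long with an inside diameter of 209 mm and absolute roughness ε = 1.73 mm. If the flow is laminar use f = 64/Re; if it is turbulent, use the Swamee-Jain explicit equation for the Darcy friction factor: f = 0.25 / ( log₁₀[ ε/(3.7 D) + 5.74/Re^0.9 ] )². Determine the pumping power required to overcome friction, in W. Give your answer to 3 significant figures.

ṁ = 15600 kg/h = 15600/3600 = 4.333 kg/s.
A = πD²/4 = π(0.209)²/4 = 0.03431 m²; mean velocity V = ṁ/(ρA) = 4.333/(888 · 0.03431) = 0.1422 m/s.
Reynolds number Re = ρVD/μ = 888 · 0.1422 · 0.209 / 0.00401 = 6583.
Re > 4000 → turbulent. Relative roughness ε/D = 0.00173/0.209 = 0.00828. Swamee-Jain: f = 0.25/(log₁₀[0.00828/3.7 + 5.74/6583^0.9])² = 0.25/(log₁₀[0.00224 + 0.0021])² = 0.25/(-2.363)² = 0.04478.
Darcy-Weisbach: ΔP = f(L/D)(ρV²/2) = 0.04478·(2.98/0.209)·(888·0.1422²/2) = 0.04478·14.26·8.983 = 5.736 Pa.
Q = ṁ/ρ = 4.333/888 = 0.00488 m³/s.
Pumping power P = QΔP = 0.00488·5.736 = 0.02799 W = 0.0280 W.

P ≈ 0.0280 W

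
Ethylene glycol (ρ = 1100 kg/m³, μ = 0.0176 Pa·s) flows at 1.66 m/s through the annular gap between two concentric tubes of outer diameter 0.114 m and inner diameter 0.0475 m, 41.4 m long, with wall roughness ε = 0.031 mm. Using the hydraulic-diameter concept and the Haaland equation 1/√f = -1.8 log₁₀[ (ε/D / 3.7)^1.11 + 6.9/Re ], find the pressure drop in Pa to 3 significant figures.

Hydraulic diameter D_h = 4A/P = D_o - D_i = 0.114 - 0.0475 = 0.0665 m.
Re = ρVD_h/μ = 1100·1.66·0.0665/0.0176 = 6899.
ε/D_h = 3.1e-05/0.0665 = 0.000466; Haaland gives 1/√f = -1.8 log₁₀[4.69e-05+0.001] = 5.364, so f = 0.03475.
ΔP = f(L/D_h)(ρV²/2) = 0.03475·41.4/0.0665·1516 = 3.279e+04 Pa.

ΔP ≈ 32800 Pa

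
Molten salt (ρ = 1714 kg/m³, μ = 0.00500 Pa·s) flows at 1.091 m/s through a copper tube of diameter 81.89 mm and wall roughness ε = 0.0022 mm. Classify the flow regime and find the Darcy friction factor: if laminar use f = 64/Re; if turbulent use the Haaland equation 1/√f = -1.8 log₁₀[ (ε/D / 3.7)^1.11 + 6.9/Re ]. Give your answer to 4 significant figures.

Re = ρVD/μ = 1714·1.091·0.08189/0.005 = 3.063e+04.
Re > 4000 → turbulent. ε/D = 2.2e-06/0.08189 = 2.69e-05; Haaland: 1/√f = -1.8 log₁₀[1.98e-06 + 0.000225] = 6.558, so f = 0.02325.

f ≈ 0.02325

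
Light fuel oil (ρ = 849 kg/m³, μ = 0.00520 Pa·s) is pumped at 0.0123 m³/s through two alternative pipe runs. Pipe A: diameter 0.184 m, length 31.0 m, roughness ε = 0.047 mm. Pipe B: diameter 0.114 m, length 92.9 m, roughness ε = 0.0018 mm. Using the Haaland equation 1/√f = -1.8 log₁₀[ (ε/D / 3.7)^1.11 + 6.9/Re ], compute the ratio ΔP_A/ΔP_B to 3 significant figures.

ΔP_A/ΔP_B ≈ 0.0348

Pipe A: V = Q/A = 0.0123/0.02659 = 0.4626 m/s; Re = 1.39e+04; ε/D = 0.000255; Haaland → f = 0.02863; ΔP_A = f(L/D)(ρV²/2) = 438.1 Pa.
Pipe B: V = Q/A = 0.0123/0.01021 = 1.205 m/s; Re = 2.243e+04; ε/D = 1.58e-05; Haaland → f = 0.02505; ΔP_B = f(L/D)(ρV²/2) = 1.258e+04 Pa.
ΔP_A/ΔP_B = 438.1/1.258e+04 = 0.0348.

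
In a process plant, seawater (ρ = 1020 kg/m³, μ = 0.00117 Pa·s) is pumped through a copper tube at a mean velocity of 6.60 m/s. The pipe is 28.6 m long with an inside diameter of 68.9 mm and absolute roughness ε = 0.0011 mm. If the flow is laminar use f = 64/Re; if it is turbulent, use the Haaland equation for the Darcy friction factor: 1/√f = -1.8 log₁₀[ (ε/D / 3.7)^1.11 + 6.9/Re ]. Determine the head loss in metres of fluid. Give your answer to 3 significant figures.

h_f ≈ 12.7 m

Reynolds number Re = ρVD/μ = 1020 · 6.6 · 0.0689 / 0.00117 = 3.964e+05.
Re > 4000 → turbulent. Relative roughness ε/D = 1.1e-06/0.0689 = 1.6e-05. Haaland: 1/√f = -1.8 log₁₀[(1.6e-05/3.7)^1.11 + 6.9/3.964e+05] = -1.8 log₁₀[1.11e-06 + 1.74e-05] = 8.519, so f = 0.01378.
Darcy-Weisbach: ΔP = f(L/D)(ρV²/2) = 0.01378·(28.6/0.0689)·(1020·6.6²/2) = 0.01378·415.1·2.222e+04 = 1.271e+05 Pa.
Head loss h_f = ΔP/(ρg) = 1.271e+05/(1020·9.81) = 12.7 m.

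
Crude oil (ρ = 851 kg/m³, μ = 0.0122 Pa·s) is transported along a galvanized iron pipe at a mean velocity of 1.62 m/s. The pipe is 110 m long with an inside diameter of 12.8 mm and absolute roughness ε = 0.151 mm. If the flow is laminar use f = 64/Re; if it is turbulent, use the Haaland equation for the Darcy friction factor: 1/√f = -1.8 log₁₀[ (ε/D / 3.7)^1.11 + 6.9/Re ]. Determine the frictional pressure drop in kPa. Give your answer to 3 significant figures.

ΔP ≈ 425 kPa

Reynolds number Re = ρVD/μ = 851 · 1.62 · 0.0128 / 0.0122 = 1446.
Re < 2300 → laminar flow, so f = 64/Re = 64/1446 = 0.04425 (the turbulent correlation is not needed).
Darcy-Weisbach: ΔP = f(L/D)(ρV²/2) = 0.04425·(110/0.0128)·(851·1.62²/2) = 0.04425·8594·1117 = 4.246e+05 Pa.
ΔP = 4.246e+05 Pa = 425 kPa.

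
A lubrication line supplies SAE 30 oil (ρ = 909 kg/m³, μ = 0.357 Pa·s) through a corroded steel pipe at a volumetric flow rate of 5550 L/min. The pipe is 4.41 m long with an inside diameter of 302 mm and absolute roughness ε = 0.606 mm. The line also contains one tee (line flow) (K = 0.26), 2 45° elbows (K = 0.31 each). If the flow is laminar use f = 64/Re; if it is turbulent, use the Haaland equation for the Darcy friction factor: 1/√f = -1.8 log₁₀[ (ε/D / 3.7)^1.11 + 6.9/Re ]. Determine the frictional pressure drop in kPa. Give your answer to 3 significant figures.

ΔP ≈ 1.38 kPa

Q = 5550 L/min = 5550/60000 = 0.0925 m³/s.
Cross-sectional area A = πD²/4 = π(0.302)²/4 = 0.07163 m²; mean velocity V = Q/A = 0.0925/0.07163 = 1.291 m/s.
Reynolds number Re = ρVD/μ = 909 · 1.291 · 0.302 / 0.357 = 993.
Re < 2300 → laminar flow, so f = 64/Re = 64/993 = 0.06445 (the turbulent correlation is not needed).
Total minor-loss coefficient ΣK = 1·0.26 + 2·0.31 = 0.88.
ΔP = [f·L/D + ΣK]·(ρV²/2) = [0.06445·4.41/0.302 + 0.88]·(909·1.291²/2) = [0.9412 + 0.88]·757.9 = 1380 Pa.
ΔP = 1380 Pa = 1.38 kPa.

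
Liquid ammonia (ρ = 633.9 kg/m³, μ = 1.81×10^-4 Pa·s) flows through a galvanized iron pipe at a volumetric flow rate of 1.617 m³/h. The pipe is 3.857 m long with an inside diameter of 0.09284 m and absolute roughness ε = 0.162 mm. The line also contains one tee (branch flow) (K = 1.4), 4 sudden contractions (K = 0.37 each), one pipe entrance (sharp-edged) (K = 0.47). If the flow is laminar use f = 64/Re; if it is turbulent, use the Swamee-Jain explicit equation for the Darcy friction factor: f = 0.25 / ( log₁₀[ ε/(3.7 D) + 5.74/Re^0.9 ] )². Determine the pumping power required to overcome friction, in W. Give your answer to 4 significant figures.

Q = 1.617 m³/h = 1.617/3600 = 0.0004492 m³/s.
Cross-sectional area A = πD²/4 = π(0.09284)²/4 = 0.00677 m²; mean velocity V = Q/A = 0.0004492/0.00677 = 0.06635 m/s.
Reynolds number Re = ρVD/μ = 633.9 · 0.06635 · 0.09284 / 0.000181 = 2.157e+04.
Re > 4000 → turbulent. Relative roughness ε/D = 0.000162/0.09284 = 0.00174. Swamee-Jain: f = 0.25/(log₁₀[0.00174/3.7 + 5.74/2.157e+04^0.9])² = 0.25/(log₁₀[0.000472 + 0.000722])² = 0.25/(-2.923)² = 0.02926.
Total minor-loss coefficient ΣK = 1·1.4 + 4·0.37 + 1·0.47 = 3.35.
ΔP = [f·L/D + ΣK]·(ρV²/2) = [0.02926·3.857/0.09284 + 3.35]·(633.9·0.06635²/2) = [1.215 + 3.35]·1.395 = 6.37 Pa.
Pumping power P = QΔP = 0.0004492·6.37 = 0.0028614 W = 0.002861 W.

P ≈ 0.002861 W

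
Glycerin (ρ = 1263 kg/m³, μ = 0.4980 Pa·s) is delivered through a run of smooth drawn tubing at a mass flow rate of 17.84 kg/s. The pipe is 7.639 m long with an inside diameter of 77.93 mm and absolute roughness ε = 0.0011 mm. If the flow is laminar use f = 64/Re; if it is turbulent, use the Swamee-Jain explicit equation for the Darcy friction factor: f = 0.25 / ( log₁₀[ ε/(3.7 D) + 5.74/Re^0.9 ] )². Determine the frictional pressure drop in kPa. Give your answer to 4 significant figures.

ΔP ≈ 59.36 kPa

A = πD²/4 = π(0.07793)²/4 = 0.00477 m²; mean velocity V = ṁ/(ρA) = 17.84/(1263 · 0.00477) = 2.961 m/s.
Reynolds number Re = ρVD/μ = 1263 · 2.961 · 0.07793 / 0.498 = 585.3.
Re < 2300 → laminar flow, so f = 64/Re = 64/585.3 = 0.1093 (the turbulent correlation is not needed).
Darcy-Weisbach: ΔP = f(L/D)(ρV²/2) = 0.1093·(7.639/0.07793)·(1263·2.961²/2) = 0.1093·98.02·5538 = 5.936e+04 Pa.
ΔP = 5.936e+04 Pa = 59.36 kPa.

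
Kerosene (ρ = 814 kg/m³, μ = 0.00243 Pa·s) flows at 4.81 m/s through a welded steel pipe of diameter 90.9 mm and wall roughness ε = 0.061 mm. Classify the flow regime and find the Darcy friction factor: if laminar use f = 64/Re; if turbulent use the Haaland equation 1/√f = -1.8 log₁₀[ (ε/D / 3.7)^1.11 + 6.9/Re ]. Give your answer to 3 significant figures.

Re = ρVD/μ = 814·4.81·0.0909/0.00243 = 1.465e+05.
Re > 4000 → turbulent. ε/D = 6.1e-05/0.0909 = 0.000671; Haaland: 1/√f = -1.8 log₁₀[7.03e-05 + 4.71e-05] = 7.074, so f = 0.01998.

f ≈ 0.0200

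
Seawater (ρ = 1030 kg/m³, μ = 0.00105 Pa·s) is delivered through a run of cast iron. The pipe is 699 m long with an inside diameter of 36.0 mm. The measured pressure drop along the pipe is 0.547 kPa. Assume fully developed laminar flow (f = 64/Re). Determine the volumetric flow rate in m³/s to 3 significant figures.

Q ≈ 3.07×10^-5 m³/s

For laminar flow, f = 64/Re with Re = ρVD/μ, so Darcy-Weisbach reduces to ΔP = 32μLV/D². Solving for V: V = ΔP·D²/(32μL) = 547·(0.036)²/(32·0.00105·699) = 0.03018 m/s.
Check: Re = ρVD/μ = 1030·0.03018·0.036/0.00105 = 1066 < 2300, so the laminar assumption holds.
Q = V·A = 0.03018·(π/4·0.036²) = 3.072e-05 m³/s = 3.07×10^-5 m³/s.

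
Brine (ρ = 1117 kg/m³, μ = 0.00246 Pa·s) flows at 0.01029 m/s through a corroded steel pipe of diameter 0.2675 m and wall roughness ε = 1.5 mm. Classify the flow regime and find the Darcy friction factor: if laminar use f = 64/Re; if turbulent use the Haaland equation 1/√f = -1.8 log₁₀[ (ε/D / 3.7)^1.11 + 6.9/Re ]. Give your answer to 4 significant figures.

Re = ρVD/μ = 1117·0.01029·0.2675/0.00246 = 1250.
Re < 2300 → laminar, so f = 64/Re = 0.05121 (roughness is irrelevant in laminar flow).

f ≈ 0.05121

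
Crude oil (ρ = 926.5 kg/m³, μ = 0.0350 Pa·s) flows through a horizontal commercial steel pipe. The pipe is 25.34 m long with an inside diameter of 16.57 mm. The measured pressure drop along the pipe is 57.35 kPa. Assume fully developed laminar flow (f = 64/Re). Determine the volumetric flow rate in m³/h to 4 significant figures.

For laminar flow, f = 64/Re with Re = ρVD/μ, so Darcy-Weisbach reduces to ΔP = 32μLV/D². Solving for V: V = ΔP·D²/(32μL) = 5.735e+04·(0.01657)²/(32·0.035·25.34) = 0.5548 m/s.
Check: Re = ρVD/μ = 926.5·0.5548·0.01657/0.035 = 243.4 < 2300, so the laminar assumption holds.
Q = V·A = 0.5548·(π/4·0.01657²) = 0.0001196 m³/s = 0.4307 m³/h.

Q ≈ 0.4307 m³/h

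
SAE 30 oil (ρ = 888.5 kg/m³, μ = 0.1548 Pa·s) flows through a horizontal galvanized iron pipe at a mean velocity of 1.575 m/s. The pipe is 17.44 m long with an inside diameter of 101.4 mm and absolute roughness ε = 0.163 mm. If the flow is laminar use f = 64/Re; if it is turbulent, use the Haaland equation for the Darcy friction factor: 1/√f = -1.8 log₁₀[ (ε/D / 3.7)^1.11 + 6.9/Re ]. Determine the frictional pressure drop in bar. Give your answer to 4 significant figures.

ΔP ≈ 0.1323 bar

Reynolds number Re = ρVD/μ = 888.5 · 1.575 · 0.1014 / 0.155 = 916.7.
Re < 2300 → laminar flow, so f = 64/Re = 64/916.7 = 0.06982 (the turbulent correlation is not needed).
Darcy-Weisbach: ΔP = f(L/D)(ρV²/2) = 0.06982·(17.44/0.1014)·(888.5·1.575²/2) = 0.06982·172·1102 = 1.323e+04 Pa.
ΔP = 1.323e+04 Pa = 0.1323 bar.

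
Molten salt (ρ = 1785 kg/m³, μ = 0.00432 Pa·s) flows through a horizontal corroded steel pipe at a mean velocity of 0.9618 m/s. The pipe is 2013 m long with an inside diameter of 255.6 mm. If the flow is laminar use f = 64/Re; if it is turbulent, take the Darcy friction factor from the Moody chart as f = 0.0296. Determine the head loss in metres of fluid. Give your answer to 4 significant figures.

Reynolds number Re = ρVD/μ = 1785 · 0.9618 · 0.2556 / 0.00432 = 1.016e+05.
Re > 4000 → turbulent; use the Moody-chart value f = 0.0296.
Darcy-Weisbach: ΔP = f(L/D)(ρV²/2) = 0.0296·(2013/0.2556)·(1785·0.9618²/2) = 0.0296·7876·825.6 = 1.925e+05 Pa.
Head loss h_f = ΔP/(ρg) = 1.925e+05/(1785·9.81) = 10.99 m.

h_f ≈ 10.99 m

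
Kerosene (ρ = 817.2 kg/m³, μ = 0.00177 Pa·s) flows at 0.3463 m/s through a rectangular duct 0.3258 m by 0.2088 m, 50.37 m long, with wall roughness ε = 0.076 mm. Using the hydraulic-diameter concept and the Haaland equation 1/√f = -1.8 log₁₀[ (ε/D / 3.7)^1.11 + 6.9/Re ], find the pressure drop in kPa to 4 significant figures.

Hydraulic diameter D_h = 4A/P = 4·(0.3258·0.2088)/(2·(0.3258+0.2088)) = 0.2721/1.069 = 0.2545 m.
Re = ρVD_h/μ = 817.2·0.3463·0.2545/0.00177 = 4.069e+04.
ε/D_h = 7.6e-05/0.2545 = 0.000299; Haaland gives 1/√f = -1.8 log₁₀[2.86e-05+0.00017] = 6.665, so f = 0.02251.
ΔP = f(L/D_h)(ρV²/2) = 0.02251·50.37/0.2545·49 = 218.3 Pa.
ΔP = 0.2183 kPa.

ΔP ≈ 0.2183 kPa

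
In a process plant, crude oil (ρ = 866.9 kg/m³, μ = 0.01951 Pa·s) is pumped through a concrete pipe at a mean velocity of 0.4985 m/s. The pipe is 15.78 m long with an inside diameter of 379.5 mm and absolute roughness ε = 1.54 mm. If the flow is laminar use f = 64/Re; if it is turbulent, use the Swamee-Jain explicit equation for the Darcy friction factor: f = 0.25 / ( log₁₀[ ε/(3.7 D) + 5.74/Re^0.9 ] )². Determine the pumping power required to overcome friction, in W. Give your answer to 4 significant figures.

Reynolds number Re = ρVD/μ = 866.9 · 0.4985 · 0.3795 / 0.0195 = 8406.
Re > 4000 → turbulent. Relative roughness ε/D = 0.00154/0.3795 = 0.00406. Swamee-Jain: f = 0.25/(log₁₀[0.00406/3.7 + 5.74/8406^0.9])² = 0.25/(log₁₀[0.0011 + 0.00169])² = 0.25/(-2.556)² = 0.03828.
Darcy-Weisbach: ΔP = f(L/D)(ρV²/2) = 0.03828·(15.78/0.3795)·(866.9·0.4985²/2) = 0.03828·41.58·107.7 = 171.4 Pa.
Q = V·A = 0.4985·0.1131 = 0.05639 m³/s.
Pumping power P = QΔP = 0.05639·171.4 = 9.6673 W = 9.667 W.

P ≈ 9.667 W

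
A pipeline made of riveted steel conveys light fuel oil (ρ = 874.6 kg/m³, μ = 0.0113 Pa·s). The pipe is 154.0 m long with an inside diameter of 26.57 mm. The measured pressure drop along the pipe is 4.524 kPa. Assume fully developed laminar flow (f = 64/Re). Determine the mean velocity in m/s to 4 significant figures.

For laminar flow, f = 64/Re with Re = ρVD/μ, so Darcy-Weisbach reduces to ΔP = 32μLV/D². Solving for V: V = ΔP·D²/(32μL) = 4524·(0.02657)²/(32·0.0113·154) = 0.05735 m/s.
Check: Re = ρVD/μ = 874.6·0.05735·0.02657/0.0113 = 117.9 < 2300, so the laminar assumption holds.

V ≈ 0.05735 m/s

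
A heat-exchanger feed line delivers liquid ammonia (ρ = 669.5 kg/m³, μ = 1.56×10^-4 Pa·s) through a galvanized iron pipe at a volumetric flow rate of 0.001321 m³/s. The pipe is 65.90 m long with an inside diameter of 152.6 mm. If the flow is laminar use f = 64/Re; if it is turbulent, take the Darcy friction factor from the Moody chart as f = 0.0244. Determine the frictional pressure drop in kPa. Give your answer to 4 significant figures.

Cross-sectional area A = πD²/4 = π(0.1526)²/4 = 0.01829 m²; mean velocity V = Q/A = 0.001321/0.01829 = 0.07223 m/s.
Reynolds number Re = ρVD/μ = 669.5 · 0.07223 · 0.1526 / 0.000156 = 4.73e+04.
Re > 4000 → turbulent; use the Moody-chart value f = 0.0244.
Darcy-Weisbach: ΔP = f(L/D)(ρV²/2) = 0.0244·(65.9/0.1526)·(669.5·0.07223²/2) = 0.0244·431.8·1.746 = 18.4 Pa.
ΔP = 18.4 Pa = 0.01840 kPa.

ΔP ≈ 0.01840 kPa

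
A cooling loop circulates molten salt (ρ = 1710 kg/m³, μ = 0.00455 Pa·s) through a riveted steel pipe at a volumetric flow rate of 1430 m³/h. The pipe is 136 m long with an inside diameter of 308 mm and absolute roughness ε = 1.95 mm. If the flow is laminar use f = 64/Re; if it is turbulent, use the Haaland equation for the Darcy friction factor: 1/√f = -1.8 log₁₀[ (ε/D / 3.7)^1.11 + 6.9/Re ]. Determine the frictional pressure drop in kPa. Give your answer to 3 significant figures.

Q = 1430 m³/h = 1430/3600 = 0.3972 m³/s.
Cross-sectional area A = πD²/4 = π(0.308)²/4 = 0.07451 m²; mean velocity V = Q/A = 0.3972/0.07451 = 5.331 m/s.
Reynolds number Re = ρVD/μ = 1710 · 5.331 · 0.308 / 0.00455 = 6.171e+05.
Re > 4000 → turbulent. Relative roughness ε/D = 0.00195/0.308 = 0.00633. Haaland: 1/√f = -1.8 log₁₀[(0.00633/3.7)^1.11 + 6.9/6.171e+05] = -1.8 log₁₀[0.000849 + 1.12e-05] = 5.518, so f = 0.03285.
Darcy-Weisbach: ΔP = f(L/D)(ρV²/2) = 0.03285·(136/0.308)·(1710·5.331²/2) = 0.03285·441.6·2.43e+04 = 3.525e+05 Pa.
ΔP = 3.525e+05 Pa = 352 kPa.

ΔP ≈ 352 kPa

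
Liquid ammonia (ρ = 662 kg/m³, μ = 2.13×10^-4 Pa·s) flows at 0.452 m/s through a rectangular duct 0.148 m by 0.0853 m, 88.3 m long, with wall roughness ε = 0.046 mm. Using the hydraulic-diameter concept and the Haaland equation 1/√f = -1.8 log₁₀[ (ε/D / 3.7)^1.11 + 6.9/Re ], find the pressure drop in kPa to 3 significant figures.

ΔP ≈ 1.03 kPa

Hydraulic diameter D_h = 4A/P = 4·(0.148·0.0853)/(2·(0.148+0.0853)) = 0.0505/0.4666 = 0.1082 m.
Re = ρVD_h/μ = 662·0.452·0.1082/0.000213 = 1.52e+05.
ε/D_h = 4.6e-05/0.1082 = 0.000425; Haaland gives 1/√f = -1.8 log₁₀[4.24e-05+4.54e-05] = 7.302, so f = 0.01875.
ΔP = f(L/D_h)(ρV²/2) = 0.01875·88.3/0.1082·67.62 = 1035 Pa.
ΔP = 1.03 kPa.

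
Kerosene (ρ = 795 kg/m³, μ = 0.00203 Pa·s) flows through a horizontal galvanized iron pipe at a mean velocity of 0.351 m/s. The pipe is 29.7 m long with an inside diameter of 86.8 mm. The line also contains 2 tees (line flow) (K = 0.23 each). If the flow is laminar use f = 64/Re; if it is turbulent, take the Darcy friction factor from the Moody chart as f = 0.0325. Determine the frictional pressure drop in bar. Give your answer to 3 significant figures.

ΔP ≈ 0.00567 bar

Reynolds number Re = ρVD/μ = 795 · 0.351 · 0.0868 / 0.00203 = 1.193e+04.
Re > 4000 → turbulent; use the Moody-chart value f = 0.0325.
Total minor-loss coefficient ΣK = 2·0.23 = 0.46.
ΔP = [f·L/D + ΣK]·(ρV²/2) = [0.0325·29.7/0.0868 + 0.46]·(795·0.351²/2) = [11.12 + 0.46]·48.97 = 567.1 Pa.
ΔP = 567.1 Pa = 0.00567 bar.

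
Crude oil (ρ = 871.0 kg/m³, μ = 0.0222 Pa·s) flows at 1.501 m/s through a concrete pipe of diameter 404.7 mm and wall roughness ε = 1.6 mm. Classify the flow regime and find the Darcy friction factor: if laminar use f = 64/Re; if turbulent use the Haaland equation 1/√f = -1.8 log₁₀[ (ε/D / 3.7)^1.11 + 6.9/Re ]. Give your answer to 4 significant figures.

f ≈ 0.03210

Re = ρVD/μ = 871·1.501·0.4047/0.0222 = 2.383e+04.
Re > 4000 → turbulent. ε/D = 0.0016/0.4047 = 0.00395; Haaland: 1/√f = -1.8 log₁₀[0.000503 + 0.00029] = 5.581, so f = 0.0321.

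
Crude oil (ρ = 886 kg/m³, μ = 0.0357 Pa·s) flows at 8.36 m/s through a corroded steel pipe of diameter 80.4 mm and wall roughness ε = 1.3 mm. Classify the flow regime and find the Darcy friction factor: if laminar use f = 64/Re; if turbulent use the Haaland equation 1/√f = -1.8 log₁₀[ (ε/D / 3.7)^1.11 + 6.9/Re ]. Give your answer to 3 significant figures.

f ≈ 0.0475

Re = ρVD/μ = 886·8.36·0.0804/0.0357 = 1.668e+04.
Re > 4000 → turbulent. ε/D = 0.0013/0.0804 = 0.0162; Haaland: 1/√f = -1.8 log₁₀[0.0024 + 0.000414] = 4.59, so f = 0.04746.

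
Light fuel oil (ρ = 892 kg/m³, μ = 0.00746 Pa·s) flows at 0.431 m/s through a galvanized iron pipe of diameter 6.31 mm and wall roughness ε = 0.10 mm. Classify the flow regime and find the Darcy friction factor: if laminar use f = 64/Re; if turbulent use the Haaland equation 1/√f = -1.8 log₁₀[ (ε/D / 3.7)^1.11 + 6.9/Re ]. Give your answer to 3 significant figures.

Re = ρVD/μ = 892·0.431·0.00631/0.00746 = 325.2.
Re < 2300 → laminar, so f = 64/Re = 0.1968 (roughness is irrelevant in laminar flow).

f ≈ 0.197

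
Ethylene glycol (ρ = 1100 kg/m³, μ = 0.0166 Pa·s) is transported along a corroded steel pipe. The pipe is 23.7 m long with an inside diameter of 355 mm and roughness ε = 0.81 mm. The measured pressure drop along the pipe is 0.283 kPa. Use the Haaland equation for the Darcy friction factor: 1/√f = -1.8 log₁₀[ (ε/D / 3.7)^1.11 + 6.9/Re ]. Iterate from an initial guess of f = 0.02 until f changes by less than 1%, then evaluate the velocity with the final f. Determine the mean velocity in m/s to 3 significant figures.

Rearranging Darcy-Weisbach: V = √(2·ΔP·D/(f·L·ρ)). With ε/D = 0.00081/0.355 = 0.00228, iterate starting from f = 0.02:
  f = 0.02 → V = √(2·283·0.355/(0.02·23.7·1100)) = 0.6208 m/s; Re = ρVD/μ = 1.46e+04; f → 0.03156
  f = 0.03156 → V = 0.4942 m/s; Re = 1.163e+04; f → 0.03292
  f = 0.03292 → V = 0.4839 m/s; Re = 1.138e+04; f → 0.03306
Converged (Δf/f < 1%). With the final f = 0.03306: V = √(2·283·0.355/(0.03306·23.7·1100)) = 0.4829 m/s.

V ≈ 0.483 m/s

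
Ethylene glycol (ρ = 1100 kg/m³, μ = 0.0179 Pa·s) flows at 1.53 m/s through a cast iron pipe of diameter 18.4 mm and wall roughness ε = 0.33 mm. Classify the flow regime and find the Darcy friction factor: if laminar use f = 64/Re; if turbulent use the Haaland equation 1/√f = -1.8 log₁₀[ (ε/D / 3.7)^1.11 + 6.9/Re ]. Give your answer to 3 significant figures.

Re = ρVD/μ = 1100·1.53·0.0184/0.0179 = 1730.
Re < 2300 → laminar, so f = 64/Re = 0.03699 (roughness is irrelevant in laminar flow).

f ≈ 0.0370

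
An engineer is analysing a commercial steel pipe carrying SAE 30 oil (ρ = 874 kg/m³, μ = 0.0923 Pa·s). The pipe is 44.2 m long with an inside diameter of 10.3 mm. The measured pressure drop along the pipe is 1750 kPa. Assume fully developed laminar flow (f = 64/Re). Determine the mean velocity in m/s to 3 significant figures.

For laminar flow, f = 64/Re with Re = ρVD/μ, so Darcy-Weisbach reduces to ΔP = 32μLV/D². Solving for V: V = ΔP·D²/(32μL) = 1.75e+06·(0.0103)²/(32·0.0923·44.2) = 1.422 m/s.
Check: Re = ρVD/μ = 874·1.422·0.0103/0.0923 = 138.7 < 2300, so the laminar assumption holds.

V ≈ 1.42 m/s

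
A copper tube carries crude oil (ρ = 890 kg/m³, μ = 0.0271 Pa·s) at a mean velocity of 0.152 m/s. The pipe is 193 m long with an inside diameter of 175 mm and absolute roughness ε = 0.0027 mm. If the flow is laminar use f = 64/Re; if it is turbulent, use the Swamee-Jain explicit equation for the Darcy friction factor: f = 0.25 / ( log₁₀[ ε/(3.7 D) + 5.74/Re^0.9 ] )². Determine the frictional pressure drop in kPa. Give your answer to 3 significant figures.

Reynolds number Re = ρVD/μ = 890 · 0.152 · 0.175 / 0.0271 = 873.6.
Re < 2300 → laminar flow, so f = 64/Re = 64/873.6 = 0.07326 (the turbulent correlation is not needed).
Darcy-Weisbach: ΔP = f(L/D)(ρV²/2) = 0.07326·(193/0.175)·(890·0.152²/2) = 0.07326·1103·10.28 = 830.7 Pa.
ΔP = 830.7 Pa = 0.831 kPa.

ΔP ≈ 0.831 kPa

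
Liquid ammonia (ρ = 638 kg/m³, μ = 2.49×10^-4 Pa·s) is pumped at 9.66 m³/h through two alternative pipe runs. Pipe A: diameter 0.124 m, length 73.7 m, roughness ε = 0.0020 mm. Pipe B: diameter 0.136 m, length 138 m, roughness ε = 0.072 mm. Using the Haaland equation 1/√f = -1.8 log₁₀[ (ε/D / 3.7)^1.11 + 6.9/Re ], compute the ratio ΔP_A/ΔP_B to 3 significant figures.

ΔP_A/ΔP_B ≈ 0.760

Pipe A: V = Q/A = 0.002683/0.01208 = 0.2222 m/s; Re = 7.06e+04; ε/D = 1.61e-05; Haaland → f = 0.01924; ΔP_A = f(L/D)(ρV²/2) = 180.1 Pa.
Pipe B: V = Q/A = 0.002683/0.01453 = 0.1847 m/s; Re = 6.437e+04; ε/D = 0.000529; Haaland → f = 0.02146; ΔP_B = f(L/D)(ρV²/2) = 237 Pa.
ΔP_A/ΔP_B = 180.1/237 = 0.760.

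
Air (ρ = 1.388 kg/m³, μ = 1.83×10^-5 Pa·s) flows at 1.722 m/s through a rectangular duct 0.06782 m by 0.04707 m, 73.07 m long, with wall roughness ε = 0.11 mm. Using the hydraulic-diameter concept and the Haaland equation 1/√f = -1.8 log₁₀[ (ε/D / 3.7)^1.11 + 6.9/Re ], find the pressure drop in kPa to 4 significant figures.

Hydraulic diameter D_h = 4A/P = 4·(0.06782·0.04707)/(2·(0.06782+0.04707)) = 0.01277/0.2298 = 0.05557 m.
Re = ρVD_h/μ = 1.388·1.722·0.05557/1.83e-05 = 7258.
ε/D_h = 0.00011/0.05557 = 0.00198; Haaland gives 1/√f = -1.8 log₁₀[0.000234+0.000951] = 5.268, so f = 0.03604.
ΔP = f(L/D_h)(ρV²/2) = 0.03604·73.07/0.05557·2.058 = 97.51 Pa.
ΔP = 0.09751 kPa.

ΔP ≈ 0.09751 kPa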